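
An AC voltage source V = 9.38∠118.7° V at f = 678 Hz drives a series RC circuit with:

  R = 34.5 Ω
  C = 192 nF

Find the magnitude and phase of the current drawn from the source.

Step 1 — Angular frequency: ω = 2π·f = 2π·678 = 4260 rad/s.
Step 2 — Component impedances:
  R: Z = R = 34.5 Ω
  C: Z = 1/(jωC) = -j/(ω·C) = 0 - j1223 Ω
Step 3 — Series combination: Z_total = R + C = 34.5 - j1223 Ω = 1223∠-88.4° Ω.
Step 4 — Source phasor: V = 9.38∠118.7° V = -4.504 + j8.228 V.
Step 5 — Ohm's law: I = V / Z_total = (-4.504 + j8.228) / (34.5 - j1223) = -0.006828 - j0.003492 A.
Step 6 — Convert to polar: |I| = 0.007669 A, ∠I = -152.9°.

I = 0.007669∠-152.9° A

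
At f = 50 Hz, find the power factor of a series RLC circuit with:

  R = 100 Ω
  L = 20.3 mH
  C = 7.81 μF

Step 1 — Angular frequency: ω = 2π·f = 2π·50 = 314.2 rad/s.
Step 2 — Component impedances:
  R: Z = R = 100 Ω
  L: Z = jωL = j·314.2·0.0203 = 0 + j6.377 Ω
  C: Z = 1/(jωC) = -j/(ω·C) = 0 - j407.6 Ω
Step 3 — Series combination: Z_total = R + L + C = 100 - j401.2 Ω = 413.5∠-76.0° Ω.
Step 4 — Power factor: PF = cos(φ) = Re(Z)/|Z| = 100/413.46 = 0.2419.
Step 5 — Type: Im(Z) = -401.2 ⇒ leading (phase φ = -76.0°).

PF = 0.2419 (leading, φ = -76.0°)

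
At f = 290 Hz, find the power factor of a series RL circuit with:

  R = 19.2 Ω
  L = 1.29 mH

Step 1 — Angular frequency: ω = 2π·f = 2π·290 = 1822 rad/s.
Step 2 — Component impedances:
  R: Z = R = 19.2 Ω
  L: Z = jωL = j·1822·0.00129 = 0 + j2.351 Ω
Step 3 — Series combination: Z_total = R + L = 19.2 + j2.351 Ω = 19.34∠7.0° Ω.
Step 4 — Power factor: PF = cos(φ) = Re(Z)/|Z| = 19.2/19.343 = 0.9926.
Step 5 — Type: Im(Z) = 2.351 ⇒ lagging (phase φ = 7.0°).

PF = 0.9926 (lagging, φ = 7.0°)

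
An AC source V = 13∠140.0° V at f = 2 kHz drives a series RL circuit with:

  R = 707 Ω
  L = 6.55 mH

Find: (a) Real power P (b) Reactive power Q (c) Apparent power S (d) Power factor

Step 1 — Angular frequency: ω = 2π·f = 2π·2000 = 1.257e+04 rad/s.
Step 2 — Component impedances:
  R: Z = R = 707 Ω
  L: Z = jωL = j·1.257e+04·0.00655 = 0 + j82.31 Ω
Step 3 — Series combination: Z_total = R + L = 707 + j82.31 Ω = 711.8∠6.6° Ω.
Step 4 — Source phasor: V = 13∠140.0° V = -9.959 + j8.356 V.
Step 5 — Current: I = V / Z = -0.01254 + j0.01328 A = 0.01826∠133.4° A.
Step 6 — Complex power: S = V·I* = 0.2358 + j0.02746 VA.
Step 7 — Real power: P = Re(S) = 0.2358 W.
Step 8 — Reactive power: Q = Im(S) = 0.02746 VAR.
Step 9 — Apparent power: |S| = 0.2374 VA.
Step 10 — Power factor: PF = P/|S| = 0.9933 (lagging).

(a) P = 0.2358 W  (b) Q = 0.02746 VAR  (c) S = 0.2374 VA  (d) PF = 0.9933 (lagging)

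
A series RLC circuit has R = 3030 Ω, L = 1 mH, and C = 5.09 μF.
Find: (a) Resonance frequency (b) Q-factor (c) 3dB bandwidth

Step 1 — Resonance condition Im(Z)=0 gives ω₀ = 1/√(LC).
Step 2 — ω₀ = 1/√(0.001·5.09e-06) = 1.402e+04 rad/s.
Step 3 — f₀ = ω₀/(2π) = 2231 Hz.
Step 4 — Series Q: Q = ω₀L/R = 1.402e+04·0.001/3030 = 0.004626.
Step 5 — 3dB bandwidth: Δω = ω₀/Q = 3.03e+06 rad/s; BW = Δω/(2π) = 4.822e+05 Hz.

(a) f₀ = 2231 Hz  (b) Q = 0.004626  (c) BW = 4.822e+05 Hz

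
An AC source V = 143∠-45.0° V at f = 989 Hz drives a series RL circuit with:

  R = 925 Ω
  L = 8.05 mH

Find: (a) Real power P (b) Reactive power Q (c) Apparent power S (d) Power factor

Step 1 — Angular frequency: ω = 2π·f = 2π·989 = 6214 rad/s.
Step 2 — Component impedances:
  R: Z = R = 925 Ω
  L: Z = jωL = j·6214·0.00805 = 0 + j50.02 Ω
Step 3 — Series combination: Z_total = R + L = 925 + j50.02 Ω = 926.4∠3.1° Ω.
Step 4 — Source phasor: V = 143∠-45.0° V = 101.1 - j101.1 V.
Step 5 — Current: I = V / Z = 0.1031 - j0.1149 A = 0.1544∠-48.1° A.
Step 6 — Complex power: S = V·I* = 22.04 + j1.192 VA.
Step 7 — Real power: P = Re(S) = 22.04 W.
Step 8 — Reactive power: Q = Im(S) = 1.192 VAR.
Step 9 — Apparent power: |S| = 22.07 VA.
Step 10 — Power factor: PF = P/|S| = 0.9985 (lagging).

(a) P = 22.04 W  (b) Q = 1.192 VAR  (c) S = 22.07 VA  (d) PF = 0.9985 (lagging)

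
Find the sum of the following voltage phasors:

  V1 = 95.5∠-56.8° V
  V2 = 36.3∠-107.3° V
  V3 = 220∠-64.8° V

Step 1 — Convert each phasor to rectangular form:
  V1 = 95.5·(cos(-56.8°) + j·sin(-56.8°)) = 52.29 - j79.91 V
  V2 = 36.3·(cos(-107.3°) + j·sin(-107.3°)) = -10.79 - j34.66 V
  V3 = 220·(cos(-64.8°) + j·sin(-64.8°)) = 93.67 - j199.1 V
Step 2 — Sum components: V_total = 135.2 - j313.6 V.
Step 3 — Convert to polar: |V_total| = 341.5 V, ∠V_total = -66.7°.

V_total = 341.5∠-66.7° V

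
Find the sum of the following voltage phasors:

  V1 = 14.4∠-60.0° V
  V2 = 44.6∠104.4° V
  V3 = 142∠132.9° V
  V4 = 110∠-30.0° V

Step 1 — Convert each phasor to rectangular form:
  V1 = 14.4·(cos(-60.0°) + j·sin(-60.0°)) = 7.2 - j12.47 V
  V2 = 44.6·(cos(104.4°) + j·sin(104.4°)) = -11.09 + j43.2 V
  V3 = 142·(cos(132.9°) + j·sin(132.9°)) = -96.66 + j104 V
  V4 = 110·(cos(-30.0°) + j·sin(-30.0°)) = 95.26 - j55 V
Step 2 — Sum components: V_total = -5.291 + j79.75 V.
Step 3 — Convert to polar: |V_total| = 79.92 V, ∠V_total = 93.8°.

V_total = 79.92∠93.8° V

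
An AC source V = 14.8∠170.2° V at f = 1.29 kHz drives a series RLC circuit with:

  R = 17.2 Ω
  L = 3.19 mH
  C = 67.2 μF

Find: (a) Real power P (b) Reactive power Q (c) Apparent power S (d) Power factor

Step 1 — Angular frequency: ω = 2π·f = 2π·1290 = 8105 rad/s.
Step 2 — Component impedances:
  R: Z = R = 17.2 Ω
  L: Z = jωL = j·8105·0.00319 = 0 + j25.86 Ω
  C: Z = 1/(jωC) = -j/(ω·C) = 0 - j1.836 Ω
Step 3 — Series combination: Z_total = R + L + C = 17.2 + j24.02 Ω = 29.54∠54.4° Ω.
Step 4 — Source phasor: V = 14.8∠170.2° V = -14.58 + j2.519 V.
Step 5 — Current: I = V / Z = -0.2181 + j0.451 A = 0.501∠115.8° A.
Step 6 — Complex power: S = V·I* = 4.317 + j6.028 VA.
Step 7 — Real power: P = Re(S) = 4.317 W.
Step 8 — Reactive power: Q = Im(S) = 6.028 VAR.
Step 9 — Apparent power: |S| = 7.414 VA.
Step 10 — Power factor: PF = P/|S| = 0.5822 (lagging).

(a) P = 4.317 W  (b) Q = 6.028 VAR  (c) S = 7.414 VA  (d) PF = 0.5822 (lagging)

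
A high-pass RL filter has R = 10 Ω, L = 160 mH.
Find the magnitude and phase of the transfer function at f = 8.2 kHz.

Step 1 — Angular frequency: ω = 2π·8200 = 5.152e+04 rad/s.
Step 2 — Transfer function: H(jω) = jωL/(R + jωL).
Step 3 — Numerator jωL = j·8244; denominator R + jωL = 10 + j8244.
Step 4 — H = 1 + j0.001213.
Step 5 — Magnitude: |H| = 1 (-0.0 dB); phase: φ = 0.1°.

|H| = 1 (-0.0 dB), φ = 0.1°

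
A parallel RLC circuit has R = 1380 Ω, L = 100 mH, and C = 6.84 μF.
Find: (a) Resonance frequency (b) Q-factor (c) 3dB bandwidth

Step 1 — Resonance: ω₀ = 1/√(LC) = 1/√(0.1·6.84e-06) = 1209 rad/s.
Step 2 — f₀ = ω₀/(2π) = 192.4 Hz.
Step 3 — Parallel Q: Q = R/(ω₀L) = 1380/(1209·0.1) = 11.41.
Step 4 — Bandwidth: Δω = ω₀/Q = 105.9 rad/s; BW = Δω/(2π) = 16.86 Hz.

(a) f₀ = 192.4 Hz  (b) Q = 11.41  (c) BW = 16.86 Hz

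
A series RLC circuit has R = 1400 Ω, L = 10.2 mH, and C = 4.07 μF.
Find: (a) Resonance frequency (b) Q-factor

Step 1 — Resonance condition Im(Z)=0 gives ω₀ = 1/√(LC).
Step 2 — ω₀ = 1/√(0.0102·4.07e-06) = 4908 rad/s.
Step 3 — f₀ = ω₀/(2π) = 781.1 Hz.
Step 4 — Series Q: Q = ω₀L/R = 4908·0.0102/1400 = 0.03576.

(a) f₀ = 781.1 Hz  (b) Q = 0.03576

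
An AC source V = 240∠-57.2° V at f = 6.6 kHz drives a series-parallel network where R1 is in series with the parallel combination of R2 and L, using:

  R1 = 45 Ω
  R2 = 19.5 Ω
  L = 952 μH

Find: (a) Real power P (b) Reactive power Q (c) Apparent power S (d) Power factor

Step 1 — Angular frequency: ω = 2π·f = 2π·6600 = 4.147e+04 rad/s.
Step 2 — Component impedances:
  R1: Z = R = 45 Ω
  R2: Z = R = 19.5 Ω
  L: Z = jωL = j·4.147e+04·0.000952 = 0 + j39.48 Ω
Step 3 — Parallel branch: R2 || L = 1/(1/R2 + 1/L) = 15.68 + j7.743 Ω.
Step 4 — Series with R1: Z_total = R1 + (R2 || L) = 60.68 + j7.743 Ω = 61.17∠7.3° Ω.
Step 5 — Source phasor: V = 240∠-57.2° V = 130 - j201.7 V.
Step 6 — Current: I = V / Z = 1.691 - j3.541 A = 3.924∠-64.5° A.
Step 7 — Complex power: S = V·I* = 934.1 + j119.2 VA.
Step 8 — Real power: P = Re(S) = 934.1 W.
Step 9 — Reactive power: Q = Im(S) = 119.2 VAR.
Step 10 — Apparent power: |S| = 941.7 VA.
Step 11 — Power factor: PF = P/|S| = 0.992 (lagging).

(a) P = 934.1 W  (b) Q = 119.2 VAR  (c) S = 941.7 VA  (d) PF = 0.992 (lagging)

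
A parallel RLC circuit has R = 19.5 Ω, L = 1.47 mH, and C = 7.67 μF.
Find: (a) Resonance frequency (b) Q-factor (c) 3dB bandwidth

Step 1 — Resonance: ω₀ = 1/√(LC) = 1/√(0.00147·7.67e-06) = 9418 rad/s.
Step 2 — f₀ = ω₀/(2π) = 1499 Hz.
Step 3 — Parallel Q: Q = R/(ω₀L) = 19.5/(9418·0.00147) = 1.409.
Step 4 — Bandwidth: Δω = ω₀/Q = 6686 rad/s; BW = Δω/(2π) = 1064 Hz.

(a) f₀ = 1499 Hz  (b) Q = 1.409  (c) BW = 1064 Hz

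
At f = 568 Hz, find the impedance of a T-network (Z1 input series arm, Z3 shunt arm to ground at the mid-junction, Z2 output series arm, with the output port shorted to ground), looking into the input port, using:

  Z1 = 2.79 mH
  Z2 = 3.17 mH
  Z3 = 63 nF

Step 1 — Angular frequency: ω = 2π·f = 2π·568 = 3569 rad/s.
Step 2 — Component impedances:
  Z1: Z = jωL = j·3569·0.00279 = 0 + j9.957 Ω
  Z2: Z = jωL = j·3569·0.00317 = 0 + j11.31 Ω
  Z3: Z = 1/(jωC) = -j/(ω·C) = 0 - j4448 Ω
Step 3 — With the output port shorted to ground, the output series arm Z2 runs from the junction to ground; the shunt arm Z3 also runs from the junction to ground. They appear in parallel: Z3 || Z2 = 0 + j11.34 Ω.
Step 4 — Series with input arm Z1: Z_in = Z1 + (Z3 || Z2) = 0 + j21.3 Ω = 21.3∠90.0° Ω.

Z = 0 + j21.3 Ω = 21.3∠90.0° Ω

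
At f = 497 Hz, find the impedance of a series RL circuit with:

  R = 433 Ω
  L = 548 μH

Step 1 — Angular frequency: ω = 2π·f = 2π·497 = 3123 rad/s.
Step 2 — Component impedances:
  R: Z = R = 433 Ω
  L: Z = jωL = j·3123·0.000548 = 0 + j1.711 Ω
Step 3 — Series combination: Z_total = R + L = 433 + j1.711 Ω = 433∠0.2° Ω.

Z = 433 + j1.711 Ω = 433∠0.2° Ω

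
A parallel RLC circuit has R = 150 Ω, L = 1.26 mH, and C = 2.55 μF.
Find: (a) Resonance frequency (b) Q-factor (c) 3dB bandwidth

Step 1 — Resonance: ω₀ = 1/√(LC) = 1/√(0.00126·2.55e-06) = 1.764e+04 rad/s.
Step 2 — f₀ = ω₀/(2π) = 2808 Hz.
Step 3 — Parallel Q: Q = R/(ω₀L) = 150/(1.764e+04·0.00126) = 6.748.
Step 4 — Bandwidth: Δω = ω₀/Q = 2614 rad/s; BW = Δω/(2π) = 416.1 Hz.

(a) f₀ = 2808 Hz  (b) Q = 6.748  (c) BW = 416.1 Hz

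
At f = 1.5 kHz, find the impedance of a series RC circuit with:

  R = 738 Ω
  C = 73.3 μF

Step 1 — Angular frequency: ω = 2π·f = 2π·1500 = 9425 rad/s.
Step 2 — Component impedances:
  R: Z = R = 738 Ω
  C: Z = 1/(jωC) = -j/(ω·C) = 0 - j1.448 Ω
Step 3 — Series combination: Z_total = R + C = 738 - j1.448 Ω = 738∠-0.1° Ω.

Z = 738 - j1.448 Ω = 738∠-0.1° Ω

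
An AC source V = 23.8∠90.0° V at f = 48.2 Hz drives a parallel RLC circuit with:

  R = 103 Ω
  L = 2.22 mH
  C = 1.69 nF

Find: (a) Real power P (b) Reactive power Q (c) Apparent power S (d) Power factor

Step 1 — Angular frequency: ω = 2π·f = 2π·48.2 = 302.8 rad/s.
Step 2 — Component impedances:
  R: Z = R = 103 Ω
  L: Z = jωL = j·302.8·0.00222 = 0 + j0.6723 Ω
  C: Z = 1/(jωC) = -j/(ω·C) = 0 - j1.954e+06 Ω
Step 3 — Parallel combination: 1/Z_total = 1/R + 1/L + 1/C; Z_total = 0.004388 + j0.6723 Ω = 0.6723∠89.6° Ω.
Step 4 — Source phasor: V = 23.8∠90.0° V = 0 + j23.8 V.
Step 5 — Current: I = V / Z = 35.4 + j0.2311 A = 35.4∠0.4° A.
Step 6 — Complex power: S = V·I* = 5.499 + j842.5 VA.
Step 7 — Real power: P = Re(S) = 5.499 W.
Step 8 — Reactive power: Q = Im(S) = 842.5 VAR.
Step 9 — Apparent power: |S| = 842.5 VA.
Step 10 — Power factor: PF = P/|S| = 0.006527 (lagging).

(a) P = 5.499 W  (b) Q = 842.5 VAR  (c) S = 842.5 VA  (d) PF = 0.006527 (lagging)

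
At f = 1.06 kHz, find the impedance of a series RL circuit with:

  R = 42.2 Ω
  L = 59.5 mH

Step 1 — Angular frequency: ω = 2π·f = 2π·1060 = 6660 rad/s.
Step 2 — Component impedances:
  R: Z = R = 42.2 Ω
  L: Z = jωL = j·6660·0.0595 = 0 + j396.3 Ω
Step 3 — Series combination: Z_total = R + L = 42.2 + j396.3 Ω = 398.5∠83.9° Ω.

Z = 42.2 + j396.3 Ω = 398.5∠83.9° Ω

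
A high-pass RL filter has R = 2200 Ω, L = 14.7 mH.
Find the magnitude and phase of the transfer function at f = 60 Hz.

Step 1 — Angular frequency: ω = 2π·60 = 377 rad/s.
Step 2 — Transfer function: H(jω) = jωL/(R + jωL).
Step 3 — Numerator jωL = j·5.542; denominator R + jωL = 2200 + j5.542.
Step 4 — H = 6.345e-06 + j0.002519.
Step 5 — Magnitude: |H| = 0.002519 (-52.0 dB); phase: φ = 89.9°.

|H| = 0.002519 (-52.0 dB), φ = 89.9°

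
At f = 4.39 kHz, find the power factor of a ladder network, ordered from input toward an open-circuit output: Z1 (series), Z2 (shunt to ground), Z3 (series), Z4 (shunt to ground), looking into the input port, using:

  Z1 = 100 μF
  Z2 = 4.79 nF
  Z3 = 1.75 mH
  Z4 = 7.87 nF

Step 1 — Angular frequency: ω = 2π·f = 2π·4390 = 2.758e+04 rad/s.
Step 2 — Component impedances:
  Z1: Z = 1/(jωC) = -j/(ω·C) = 0 - j0.3625 Ω
  Z2: Z = 1/(jωC) = -j/(ω·C) = 0 - j7569 Ω
  Z3: Z = jωL = j·2.758e+04·0.00175 = 0 + j48.27 Ω
  Z4: Z = 1/(jωC) = -j/(ω·C) = 0 - j4607 Ω
Step 3 — Ladder network (open output): work backward from the far end, alternating series and parallel combinations. Z_in = 0 - j2845 Ω = 2845∠-90.0° Ω.
Step 4 — Power factor: PF = cos(φ) = Re(Z)/|Z| = 0/2845 = 0.
Step 5 — Type: Im(Z) = -2845 ⇒ leading (phase φ = -90.0°).

PF = 0 (leading, φ = -90.0°)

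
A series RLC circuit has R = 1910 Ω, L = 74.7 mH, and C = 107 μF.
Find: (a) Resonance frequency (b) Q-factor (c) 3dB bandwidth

Step 1 — Resonance: ω₀ = 1/√(LC) = 1/√(0.0747·0.000107) = 353.7 rad/s.
Step 2 — f₀ = ω₀/(2π) = 56.29 Hz.
Step 3 — Series Q: Q = ω₀L/R = 353.7·0.0747/1910 = 0.01383.
Step 4 — Bandwidth: Δω = ω₀/Q = 2.557e+04 rad/s; BW = Δω/(2π) = 4069 Hz.

(a) f₀ = 56.29 Hz  (b) Q = 0.01383  (c) BW = 4069 Hz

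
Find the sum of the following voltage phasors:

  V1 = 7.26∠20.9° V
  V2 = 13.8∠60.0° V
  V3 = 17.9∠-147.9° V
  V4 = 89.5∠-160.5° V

Step 1 — Convert each phasor to rectangular form:
  V1 = 7.26·(cos(20.9°) + j·sin(20.9°)) = 6.782 + j2.59 V
  V2 = 13.8·(cos(60.0°) + j·sin(60.0°)) = 6.9 + j11.95 V
  V3 = 17.9·(cos(-147.9°) + j·sin(-147.9°)) = -15.16 - j9.512 V
  V4 = 89.5·(cos(-160.5°) + j·sin(-160.5°)) = -84.37 - j29.88 V
Step 2 — Sum components: V_total = -85.85 - j24.85 V.
Step 3 — Convert to polar: |V_total| = 89.37 V, ∠V_total = -163.9°.

V_total = 89.37∠-163.9° V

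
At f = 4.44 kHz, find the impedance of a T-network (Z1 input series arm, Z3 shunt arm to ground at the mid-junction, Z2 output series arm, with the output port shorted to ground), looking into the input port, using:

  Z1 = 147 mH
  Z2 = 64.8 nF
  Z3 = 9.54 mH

Step 1 — Angular frequency: ω = 2π·f = 2π·4440 = 2.79e+04 rad/s.
Step 2 — Component impedances:
  Z1: Z = jωL = j·2.79e+04·0.147 = 0 + j4101 Ω
  Z2: Z = 1/(jωC) = -j/(ω·C) = 0 - j553.2 Ω
  Z3: Z = jωL = j·2.79e+04·0.00954 = 0 + j266.1 Ω
Step 3 — With the output port shorted to ground, the output series arm Z2 runs from the junction to ground; the shunt arm Z3 also runs from the junction to ground. They appear in parallel: Z3 || Z2 = 0 + j512.9 Ω.
Step 4 — Series with input arm Z1: Z_in = Z1 + (Z3 || Z2) = 0 + j4614 Ω = 4614∠90.0° Ω.

Z = 0 + j4614 Ω = 4614∠90.0° Ω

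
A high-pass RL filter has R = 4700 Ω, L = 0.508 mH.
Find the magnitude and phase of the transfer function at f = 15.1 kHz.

Step 1 — Angular frequency: ω = 2π·1.51e+04 = 9.488e+04 rad/s.
Step 2 — Transfer function: H(jω) = jωL/(R + jωL).
Step 3 — Numerator jωL = j·48.2; denominator R + jωL = 4700 + j48.2.
Step 4 — H = 0.0001051 + j0.01025.
Step 5 — Magnitude: |H| = 0.01025 (-39.8 dB); phase: φ = 89.4°.

|H| = 0.01025 (-39.8 dB), φ = 89.4°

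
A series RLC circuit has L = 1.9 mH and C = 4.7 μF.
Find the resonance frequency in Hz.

Step 1 — Resonance condition Im(Z)=0 gives ω₀ = 1/√(LC).
Step 2 — ω₀ = 1/√(0.0019·4.7e-06) = 1.058e+04 rad/s.
Step 3 — f₀ = ω₀/(2π) = 1684 Hz.

f₀ = 1684 Hz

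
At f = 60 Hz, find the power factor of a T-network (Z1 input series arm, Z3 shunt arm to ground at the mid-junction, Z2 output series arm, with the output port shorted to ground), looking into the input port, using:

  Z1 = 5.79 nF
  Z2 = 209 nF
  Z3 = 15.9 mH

Step 1 — Angular frequency: ω = 2π·f = 2π·60 = 377 rad/s.
Step 2 — Component impedances:
  Z1: Z = 1/(jωC) = -j/(ω·C) = 0 - j4.581e+05 Ω
  Z2: Z = 1/(jωC) = -j/(ω·C) = 0 - j1.269e+04 Ω
  Z3: Z = jωL = j·377·0.0159 = 0 + j5.994 Ω
Step 3 — With the output port shorted to ground, the output series arm Z2 runs from the junction to ground; the shunt arm Z3 also runs from the junction to ground. They appear in parallel: Z3 || Z2 = 0 + j5.997 Ω.
Step 4 — Series with input arm Z1: Z_in = Z1 + (Z3 || Z2) = 0 - j4.581e+05 Ω = 4.581e+05∠-90.0° Ω.
Step 5 — Power factor: PF = cos(φ) = Re(Z)/|Z| = 0/4.581e+05 = 0.
Step 6 — Type: Im(Z) = -4.581e+05 ⇒ leading (phase φ = -90.0°).

PF = 0 (leading, φ = -90.0°)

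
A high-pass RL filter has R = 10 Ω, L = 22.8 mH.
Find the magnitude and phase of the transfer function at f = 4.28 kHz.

Step 1 — Angular frequency: ω = 2π·4280 = 2.689e+04 rad/s.
Step 2 — Transfer function: H(jω) = jωL/(R + jωL).
Step 3 — Numerator jωL = j·613.1; denominator R + jωL = 10 + j613.1.
Step 4 — H = 0.9997 + j0.01631.
Step 5 — Magnitude: |H| = 0.9999 (-0.0 dB); phase: φ = 0.9°.

|H| = 0.9999 (-0.0 dB), φ = 0.9°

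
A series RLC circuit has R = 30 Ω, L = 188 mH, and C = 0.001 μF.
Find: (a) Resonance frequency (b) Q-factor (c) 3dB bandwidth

Step 1 — Resonance: ω₀ = 1/√(LC) = 1/√(0.188·1e-09) = 7.293e+04 rad/s.
Step 2 — f₀ = ω₀/(2π) = 1.161e+04 Hz.
Step 3 — Series Q: Q = ω₀L/R = 7.293e+04·0.188/30 = 457.
Step 4 — Bandwidth: Δω = ω₀/Q = 159.6 rad/s; BW = Δω/(2π) = 25.4 Hz.

(a) f₀ = 1.161e+04 Hz  (b) Q = 457  (c) BW = 25.4 Hz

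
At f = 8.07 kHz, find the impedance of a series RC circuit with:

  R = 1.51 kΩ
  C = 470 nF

Step 1 — Angular frequency: ω = 2π·f = 2π·8070 = 5.071e+04 rad/s.
Step 2 — Component impedances:
  R: Z = R = 1510 Ω
  C: Z = 1/(jωC) = -j/(ω·C) = 0 - j41.96 Ω
Step 3 — Series combination: Z_total = R + C = 1510 - j41.96 Ω = 1511∠-1.6° Ω.

Z = 1510 - j41.96 Ω = 1511∠-1.6° Ω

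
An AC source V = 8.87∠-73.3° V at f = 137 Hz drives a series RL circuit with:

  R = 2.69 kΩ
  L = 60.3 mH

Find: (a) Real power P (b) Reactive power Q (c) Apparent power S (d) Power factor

Step 1 — Angular frequency: ω = 2π·f = 2π·137 = 860.8 rad/s.
Step 2 — Component impedances:
  R: Z = R = 2690 Ω
  L: Z = jωL = j·860.8·0.0603 = 0 + j51.91 Ω
Step 3 — Series combination: Z_total = R + L = 2690 + j51.91 Ω = 2691∠1.1° Ω.
Step 4 — Source phasor: V = 8.87∠-73.3° V = 2.549 - j8.496 V.
Step 5 — Current: I = V / Z = 0.0008863 - j0.003175 A = 0.003297∠-74.4° A.
Step 6 — Complex power: S = V·I* = 0.02924 + j0.0005642 VA.
Step 7 — Real power: P = Re(S) = 0.02924 W.
Step 8 — Reactive power: Q = Im(S) = 0.0005642 VAR.
Step 9 — Apparent power: |S| = 0.02924 VA.
Step 10 — Power factor: PF = P/|S| = 0.9998 (lagging).

(a) P = 0.02924 W  (b) Q = 0.0005642 VAR  (c) S = 0.02924 VA  (d) PF = 0.9998 (lagging)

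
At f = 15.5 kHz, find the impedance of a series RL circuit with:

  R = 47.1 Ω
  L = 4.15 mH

Step 1 — Angular frequency: ω = 2π·f = 2π·1.55e+04 = 9.739e+04 rad/s.
Step 2 — Component impedances:
  R: Z = R = 47.1 Ω
  L: Z = jωL = j·9.739e+04·0.00415 = 0 + j404.2 Ω
Step 3 — Series combination: Z_total = R + L = 47.1 + j404.2 Ω = 406.9∠83.4° Ω.

Z = 47.1 + j404.2 Ω = 406.9∠83.4° Ω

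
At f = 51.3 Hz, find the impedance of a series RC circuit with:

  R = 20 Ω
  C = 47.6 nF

Step 1 — Angular frequency: ω = 2π·f = 2π·51.3 = 322.3 rad/s.
Step 2 — Component impedances:
  R: Z = R = 20 Ω
  C: Z = 1/(jωC) = -j/(ω·C) = 0 - j6.518e+04 Ω
Step 3 — Series combination: Z_total = R + C = 20 - j6.518e+04 Ω = 6.518e+04∠-90.0° Ω.

Z = 20 - j6.518e+04 Ω = 6.518e+04∠-90.0° Ω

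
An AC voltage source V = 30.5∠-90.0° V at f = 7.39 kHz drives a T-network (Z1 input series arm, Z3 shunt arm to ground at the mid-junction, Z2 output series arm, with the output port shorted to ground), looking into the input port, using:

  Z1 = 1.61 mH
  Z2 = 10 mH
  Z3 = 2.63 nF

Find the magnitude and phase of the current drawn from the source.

Step 1 — Angular frequency: ω = 2π·f = 2π·7390 = 4.643e+04 rad/s.
Step 2 — Component impedances:
  Z1: Z = jωL = j·4.643e+04·0.00161 = 0 + j74.76 Ω
  Z2: Z = jωL = j·4.643e+04·0.01 = 0 + j464.3 Ω
  Z3: Z = 1/(jωC) = -j/(ω·C) = 0 - j8189 Ω
Step 3 — With the output port shorted to ground, the output series arm Z2 runs from the junction to ground; the shunt arm Z3 also runs from the junction to ground. They appear in parallel: Z3 || Z2 = 0 + j492.2 Ω.
Step 4 — Series with input arm Z1: Z_in = Z1 + (Z3 || Z2) = 0 + j567 Ω = 567∠90.0° Ω.
Step 5 — Source phasor: V = 30.5∠-90.0° V = 0 - j30.5 V.
Step 6 — Ohm's law: I = V / Z_total = (0 - j30.5) / (0 + j567) = -0.05379 A.
Step 7 — Convert to polar: |I| = 0.05379 A, ∠I = -180.0°.

I = 0.05379∠-180.0° A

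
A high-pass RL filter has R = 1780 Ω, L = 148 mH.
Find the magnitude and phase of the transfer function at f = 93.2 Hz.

Step 1 — Angular frequency: ω = 2π·93.2 = 585.6 rad/s.
Step 2 — Transfer function: H(jω) = jωL/(R + jωL).
Step 3 — Numerator jωL = j·86.67; denominator R + jωL = 1780 + j86.67.
Step 4 — H = 0.002365 + j0.04857.
Step 5 — Magnitude: |H| = 0.04863 (-26.3 dB); phase: φ = 87.2°.

|H| = 0.04863 (-26.3 dB), φ = 87.2°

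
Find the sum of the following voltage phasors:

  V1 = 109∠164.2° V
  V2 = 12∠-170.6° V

Step 1 — Convert each phasor to rectangular form:
  V1 = 109·(cos(164.2°) + j·sin(164.2°)) = -104.9 + j29.68 V
  V2 = 12·(cos(-170.6°) + j·sin(-170.6°)) = -11.84 - j1.96 V
Step 2 — Sum components: V_total = -116.7 + j27.72 V.
Step 3 — Convert to polar: |V_total| = 120 V, ∠V_total = 166.6°.

V_total = 120∠166.6° V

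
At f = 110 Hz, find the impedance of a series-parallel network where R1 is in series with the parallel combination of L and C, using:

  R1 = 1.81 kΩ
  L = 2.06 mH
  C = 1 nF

Step 1 — Angular frequency: ω = 2π·f = 2π·110 = 691.2 rad/s.
Step 2 — Component impedances:
  R1: Z = R = 1810 Ω
  L: Z = jωL = j·691.2·0.00206 = 0 + j1.424 Ω
  C: Z = 1/(jωC) = -j/(ω·C) = 0 - j1.447e+06 Ω
Step 3 — Parallel branch: L || C = 1/(1/L + 1/C) = 0 + j1.424 Ω.
Step 4 — Series with R1: Z_total = R1 + (L || C) = 1810 + j1.424 Ω = 1810∠0.0° Ω.

Z = 1810 + j1.424 Ω = 1810∠0.0° Ω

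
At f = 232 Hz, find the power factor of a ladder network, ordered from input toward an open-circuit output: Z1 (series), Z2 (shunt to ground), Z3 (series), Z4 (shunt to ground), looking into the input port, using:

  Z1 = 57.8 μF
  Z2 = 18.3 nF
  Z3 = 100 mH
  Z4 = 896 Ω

Step 1 — Angular frequency: ω = 2π·f = 2π·232 = 1458 rad/s.
Step 2 — Component impedances:
  Z1: Z = 1/(jωC) = -j/(ω·C) = 0 - j11.87 Ω
  Z2: Z = 1/(jωC) = -j/(ω·C) = 0 - j3.749e+04 Ω
  Z3: Z = jωL = j·1458·0.1 = 0 + j145.8 Ω
  Z4: Z = R = 896 Ω
Step 3 — Ladder network (open output): work backward from the far end, alternating series and parallel combinations. Z_in = 902.5 + j112.8 Ω = 909.5∠7.1° Ω.
Step 4 — Power factor: PF = cos(φ) = Re(Z)/|Z| = 902.5/909.5 = 0.9923.
Step 5 — Type: Im(Z) = 112.8 ⇒ lagging (phase φ = 7.1°).

PF = 0.9923 (lagging, φ = 7.1°)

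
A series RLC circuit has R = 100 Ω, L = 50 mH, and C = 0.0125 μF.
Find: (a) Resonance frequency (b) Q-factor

Step 1 — Resonance condition Im(Z)=0 gives ω₀ = 1/√(LC).
Step 2 — ω₀ = 1/√(0.05·1.25e-08) = 4e+04 rad/s.
Step 3 — f₀ = ω₀/(2π) = 6366 Hz.
Step 4 — Series Q: Q = ω₀L/R = 4e+04·0.05/100 = 20.

(a) f₀ = 6366 Hz  (b) Q = 20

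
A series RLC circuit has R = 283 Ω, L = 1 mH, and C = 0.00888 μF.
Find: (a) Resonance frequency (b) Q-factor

Step 1 — Resonance condition Im(Z)=0 gives ω₀ = 1/√(LC).
Step 2 — ω₀ = 1/√(0.001·8.88e-09) = 3.356e+05 rad/s.
Step 3 — f₀ = ω₀/(2π) = 5.341e+04 Hz.
Step 4 — Series Q: Q = ω₀L/R = 3.356e+05·0.001/283 = 1.186.

(a) f₀ = 5.341e+04 Hz  (b) Q = 1.186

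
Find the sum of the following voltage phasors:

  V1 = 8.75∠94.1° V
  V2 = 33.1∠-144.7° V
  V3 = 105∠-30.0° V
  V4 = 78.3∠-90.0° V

Step 1 — Convert each phasor to rectangular form:
  V1 = 8.75·(cos(94.1°) + j·sin(94.1°)) = -0.6256 + j8.728 V
  V2 = 33.1·(cos(-144.7°) + j·sin(-144.7°)) = -27.01 - j19.13 V
  V3 = 105·(cos(-30.0°) + j·sin(-30.0°)) = 90.93 - j52.5 V
  V4 = 78.3·(cos(-90.0°) + j·sin(-90.0°)) = 0 - j78.3 V
Step 2 — Sum components: V_total = 63.29 - j141.2 V.
Step 3 — Convert to polar: |V_total| = 154.7 V, ∠V_total = -65.9°.

V_total = 154.7∠-65.9° V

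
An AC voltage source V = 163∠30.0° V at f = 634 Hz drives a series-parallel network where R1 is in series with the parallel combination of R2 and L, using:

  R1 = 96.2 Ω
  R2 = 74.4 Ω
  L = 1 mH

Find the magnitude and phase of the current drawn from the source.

Step 1 — Angular frequency: ω = 2π·f = 2π·634 = 3984 rad/s.
Step 2 — Component impedances:
  R1: Z = R = 96.2 Ω
  R2: Z = R = 74.4 Ω
  L: Z = jωL = j·3984·0.001 = 0 + j3.984 Ω
Step 3 — Parallel branch: R2 || L = 1/(1/R2 + 1/L) = 0.2127 + j3.972 Ω.
Step 4 — Series with R1: Z_total = R1 + (R2 || L) = 96.41 + j3.972 Ω = 96.49∠2.4° Ω.
Step 5 — Source phasor: V = 163∠30.0° V = 141.2 + j81.5 V.
Step 6 — Ohm's law: I = V / Z_total = (141.2 + j81.5) / (96.41 + j3.972) = 1.496 + j0.7837 A.
Step 7 — Convert to polar: |I| = 1.689 A, ∠I = 27.6°.

I = 1.689∠27.6° A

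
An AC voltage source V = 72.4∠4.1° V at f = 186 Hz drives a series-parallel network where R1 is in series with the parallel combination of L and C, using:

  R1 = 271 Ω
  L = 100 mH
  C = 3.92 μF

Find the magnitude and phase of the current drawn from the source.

Step 1 — Angular frequency: ω = 2π·f = 2π·186 = 1169 rad/s.
Step 2 — Component impedances:
  R1: Z = R = 271 Ω
  L: Z = jωL = j·1169·0.1 = 0 + j116.9 Ω
  C: Z = 1/(jωC) = -j/(ω·C) = 0 - j218.3 Ω
Step 3 — Parallel branch: L || C = 1/(1/L + 1/C) = 0 + j251.5 Ω.
Step 4 — Series with R1: Z_total = R1 + (L || C) = 271 + j251.5 Ω = 369.7∠42.9° Ω.
Step 5 — Source phasor: V = 72.4∠4.1° V = 72.21 + j5.176 V.
Step 6 — Ohm's law: I = V / Z_total = (72.21 + j5.176) / (271 + j251.5) = 0.1527 - j0.1226 A.
Step 7 — Convert to polar: |I| = 0.1958 A, ∠I = -38.8°.

I = 0.1958∠-38.8° A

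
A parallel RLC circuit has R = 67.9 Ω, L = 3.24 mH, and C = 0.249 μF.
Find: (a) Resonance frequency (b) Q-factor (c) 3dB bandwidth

Step 1 — Resonance: ω₀ = 1/√(LC) = 1/√(0.00324·2.49e-07) = 3.521e+04 rad/s.
Step 2 — f₀ = ω₀/(2π) = 5603 Hz.
Step 3 — Parallel Q: Q = R/(ω₀L) = 67.9/(3.521e+04·0.00324) = 0.5952.
Step 4 — Bandwidth: Δω = ω₀/Q = 5.915e+04 rad/s; BW = Δω/(2π) = 9413 Hz.

(a) f₀ = 5603 Hz  (b) Q = 0.5952  (c) BW = 9413 Hz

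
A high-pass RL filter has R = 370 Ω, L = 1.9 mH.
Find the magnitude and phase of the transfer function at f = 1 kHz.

Step 1 — Angular frequency: ω = 2π·1000 = 6283 rad/s.
Step 2 — Transfer function: H(jω) = jωL/(R + jωL).
Step 3 — Numerator jωL = j·11.94; denominator R + jωL = 370 + j11.94.
Step 4 — H = 0.00104 + j0.03223.
Step 5 — Magnitude: |H| = 0.03225 (-29.8 dB); phase: φ = 88.2°.

|H| = 0.03225 (-29.8 dB), φ = 88.2°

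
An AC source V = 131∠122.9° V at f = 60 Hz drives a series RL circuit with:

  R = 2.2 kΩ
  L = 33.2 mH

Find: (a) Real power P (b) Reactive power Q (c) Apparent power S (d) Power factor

Step 1 — Angular frequency: ω = 2π·f = 2π·60 = 377 rad/s.
Step 2 — Component impedances:
  R: Z = R = 2200 Ω
  L: Z = jωL = j·377·0.0332 = 0 + j12.52 Ω
Step 3 — Series combination: Z_total = R + L = 2200 + j12.52 Ω = 2200∠0.3° Ω.
Step 4 — Source phasor: V = 131∠122.9° V = -71.16 + j110 V.
Step 5 — Current: I = V / Z = -0.03206 + j0.05018 A = 0.05954∠122.6° A.
Step 6 — Complex power: S = V·I* = 7.8 + j0.04438 VA.
Step 7 — Real power: P = Re(S) = 7.8 W.
Step 8 — Reactive power: Q = Im(S) = 0.04438 VAR.
Step 9 — Apparent power: |S| = 7.8 VA.
Step 10 — Power factor: PF = P/|S| = 1 (lagging).

(a) P = 7.8 W  (b) Q = 0.04438 VAR  (c) S = 7.8 VA  (d) PF = 1 (lagging)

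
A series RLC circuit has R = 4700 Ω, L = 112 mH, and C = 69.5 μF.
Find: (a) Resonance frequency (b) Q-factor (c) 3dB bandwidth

Step 1 — Resonance: ω₀ = 1/√(LC) = 1/√(0.112·6.95e-05) = 358.4 rad/s.
Step 2 — f₀ = ω₀/(2π) = 57.05 Hz.
Step 3 — Series Q: Q = ω₀L/R = 358.4·0.112/4700 = 0.008541.
Step 4 — Bandwidth: Δω = ω₀/Q = 4.196e+04 rad/s; BW = Δω/(2π) = 6679 Hz.

(a) f₀ = 57.05 Hz  (b) Q = 0.008541  (c) BW = 6679 Hz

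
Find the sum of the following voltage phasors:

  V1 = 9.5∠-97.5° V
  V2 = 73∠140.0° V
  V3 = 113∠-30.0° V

Step 1 — Convert each phasor to rectangular form:
  V1 = 9.5·(cos(-97.5°) + j·sin(-97.5°)) = -1.24 - j9.419 V
  V2 = 73·(cos(140.0°) + j·sin(140.0°)) = -55.92 + j46.92 V
  V3 = 113·(cos(-30.0°) + j·sin(-30.0°)) = 97.86 - j56.5 V
Step 2 — Sum components: V_total = 40.7 - j19 V.
Step 3 — Convert to polar: |V_total| = 44.91 V, ∠V_total = -25.0°.

V_total = 44.91∠-25.0° V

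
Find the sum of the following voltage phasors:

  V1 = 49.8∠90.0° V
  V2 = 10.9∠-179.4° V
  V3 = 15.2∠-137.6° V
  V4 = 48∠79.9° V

Step 1 — Convert each phasor to rectangular form:
  V1 = 49.8·(cos(90.0°) + j·sin(90.0°)) = 0 + j49.8 V
  V2 = 10.9·(cos(-179.4°) + j·sin(-179.4°)) = -10.9 - j0.1141 V
  V3 = 15.2·(cos(-137.6°) + j·sin(-137.6°)) = -11.22 - j10.25 V
  V4 = 48·(cos(79.9°) + j·sin(79.9°)) = 8.418 + j47.26 V
Step 2 — Sum components: V_total = -13.71 + j86.69 V.
Step 3 — Convert to polar: |V_total| = 87.77 V, ∠V_total = 99.0°.

V_total = 87.77∠99.0° V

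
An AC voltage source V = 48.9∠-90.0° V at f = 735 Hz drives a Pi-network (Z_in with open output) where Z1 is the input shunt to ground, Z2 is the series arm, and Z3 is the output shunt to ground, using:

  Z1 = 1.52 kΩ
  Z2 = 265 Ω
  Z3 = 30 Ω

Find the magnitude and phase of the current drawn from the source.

Step 1 — Angular frequency: ω = 2π·f = 2π·735 = 4618 rad/s.
Step 2 — Component impedances:
  Z1: Z = R = 1520 Ω
  Z2: Z = R = 265 Ω
  Z3: Z = R = 30 Ω
Step 3 — With open output, the series arm Z2 and the output shunt Z3 appear in series to ground: Z2 + Z3 = 295 Ω.
Step 4 — Parallel with input shunt Z1: Z_in = Z1 || (Z2 + Z3) = 247.1 Ω = 247.1∠0.0° Ω.
Step 5 — Source phasor: V = 48.9∠-90.0° V = 0 - j48.9 V.
Step 6 — Ohm's law: I = V / Z_total = (0 - j48.9) / (247.1) = 0 - j0.1979 A.
Step 7 — Convert to polar: |I| = 0.1979 A, ∠I = -90.0°.

I = 0.1979∠-90.0° A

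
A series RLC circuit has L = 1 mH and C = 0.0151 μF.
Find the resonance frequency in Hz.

Step 1 — Resonance condition Im(Z)=0 gives ω₀ = 1/√(LC).
Step 2 — ω₀ = 1/√(0.001·1.51e-08) = 2.573e+05 rad/s.
Step 3 — f₀ = ω₀/(2π) = 4.096e+04 Hz.

f₀ = 4.096e+04 Hz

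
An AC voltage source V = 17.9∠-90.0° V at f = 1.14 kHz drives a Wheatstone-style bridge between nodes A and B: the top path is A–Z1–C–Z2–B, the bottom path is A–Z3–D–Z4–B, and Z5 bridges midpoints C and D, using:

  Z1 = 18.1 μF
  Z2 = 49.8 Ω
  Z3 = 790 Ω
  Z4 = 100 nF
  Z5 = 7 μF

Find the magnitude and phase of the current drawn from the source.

Step 1 — Angular frequency: ω = 2π·f = 2π·1140 = 7163 rad/s.
Step 2 — Component impedances:
  Z1: Z = 1/(jωC) = -j/(ω·C) = 0 - j7.713 Ω
  Z2: Z = R = 49.8 Ω
  Z3: Z = R = 790 Ω
  Z4: Z = 1/(jωC) = -j/(ω·C) = 0 - j1396 Ω
  Z5: Z = 1/(jωC) = -j/(ω·C) = 0 - j19.94 Ω
Step 3 — Bridge requires nodal analysis (the Z5 bridge couples midpoints C and D, so the two paths cannot be reduced to a simple series/parallel combination). Setting node B to ground and injecting 1 A at node A, the 3-node admittance system at A, C, D solves to V_A = Z_AB = 49.81 - j9.446 Ω = 50.7∠-10.7° Ω.
Step 4 — Source phasor: V = 17.9∠-90.0° V = 0 - j17.9 V.
Step 5 — Ohm's law: I = V / Z_total = (0 - j17.9) / (49.81 - j9.446) = 0.06578 - j0.3469 A.
Step 6 — Convert to polar: |I| = 0.3531 A, ∠I = -79.3°.

I = 0.3531∠-79.3° A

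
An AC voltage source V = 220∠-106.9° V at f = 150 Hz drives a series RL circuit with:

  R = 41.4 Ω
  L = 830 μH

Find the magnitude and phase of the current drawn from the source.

Step 1 — Angular frequency: ω = 2π·f = 2π·150 = 942.5 rad/s.
Step 2 — Component impedances:
  R: Z = R = 41.4 Ω
  L: Z = jωL = j·942.5·0.00083 = 0 + j0.7823 Ω
Step 3 — Series combination: Z_total = R + L = 41.4 + j0.7823 Ω = 41.41∠1.1° Ω.
Step 4 — Source phasor: V = 220∠-106.9° V = -63.95 - j210.5 V.
Step 5 — Ohm's law: I = V / Z_total = (-63.95 - j210.5) / (41.4 + j0.7823) = -1.64 - j5.054 A.
Step 6 — Convert to polar: |I| = 5.313 A, ∠I = -108.0°.

I = 5.313∠-108.0° A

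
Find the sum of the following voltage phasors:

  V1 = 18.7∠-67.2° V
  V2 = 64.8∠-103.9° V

Step 1 — Convert each phasor to rectangular form:
  V1 = 18.7·(cos(-67.2°) + j·sin(-67.2°)) = 7.247 - j17.24 V
  V2 = 64.8·(cos(-103.9°) + j·sin(-103.9°)) = -15.57 - j62.9 V
Step 2 — Sum components: V_total = -8.32 - j80.14 V.
Step 3 — Convert to polar: |V_total| = 80.57 V, ∠V_total = -95.9°.

V_total = 80.57∠-95.9° V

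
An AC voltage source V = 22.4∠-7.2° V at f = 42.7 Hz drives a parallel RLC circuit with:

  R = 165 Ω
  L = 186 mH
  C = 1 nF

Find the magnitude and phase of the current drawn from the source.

Step 1 — Angular frequency: ω = 2π·f = 2π·42.7 = 268.3 rad/s.
Step 2 — Component impedances:
  R: Z = R = 165 Ω
  L: Z = jωL = j·268.3·0.186 = 0 + j49.9 Ω
  C: Z = 1/(jωC) = -j/(ω·C) = 0 - j3.727e+06 Ω
Step 3 — Parallel combination: 1/Z_total = 1/R + 1/L + 1/C; Z_total = 13.83 + j45.72 Ω = 47.77∠73.2° Ω.
Step 4 — Source phasor: V = 22.4∠-7.2° V = 22.22 - j2.807 V.
Step 5 — Ohm's law: I = V / Z_total = (22.22 - j2.807) / (13.83 + j45.72) = 0.07843 - j0.4623 A.
Step 6 — Convert to polar: |I| = 0.469 A, ∠I = -80.4°.

I = 0.469∠-80.4° A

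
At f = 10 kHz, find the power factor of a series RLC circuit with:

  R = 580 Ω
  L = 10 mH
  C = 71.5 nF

Step 1 — Angular frequency: ω = 2π·f = 2π·1e+04 = 6.283e+04 rad/s.
Step 2 — Component impedances:
  R: Z = R = 580 Ω
  L: Z = jωL = j·6.283e+04·0.01 = 0 + j628.3 Ω
  C: Z = 1/(jωC) = -j/(ω·C) = 0 - j222.6 Ω
Step 3 — Series combination: Z_total = R + L + C = 580 + j405.7 Ω = 707.8∠35.0° Ω.
Step 4 — Power factor: PF = cos(φ) = Re(Z)/|Z| = 580/707.8 = 0.8194.
Step 5 — Type: Im(Z) = 405.7 ⇒ lagging (phase φ = 35.0°).

PF = 0.8194 (lagging, φ = 35.0°)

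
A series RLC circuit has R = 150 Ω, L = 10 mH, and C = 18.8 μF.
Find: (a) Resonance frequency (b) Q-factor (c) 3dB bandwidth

Step 1 — Resonance: ω₀ = 1/√(LC) = 1/√(0.01·1.88e-05) = 2306 rad/s.
Step 2 — f₀ = ω₀/(2π) = 367.1 Hz.
Step 3 — Series Q: Q = ω₀L/R = 2306·0.01/150 = 0.1538.
Step 4 — Bandwidth: Δω = ω₀/Q = 1.5e+04 rad/s; BW = Δω/(2π) = 2387 Hz.

(a) f₀ = 367.1 Hz  (b) Q = 0.1538  (c) BW = 2387 Hz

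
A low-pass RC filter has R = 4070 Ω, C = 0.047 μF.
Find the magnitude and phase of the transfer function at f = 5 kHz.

Step 1 — Angular frequency: ω = 2π·5000 = 3.142e+04 rad/s.
Step 2 — Transfer function: H(jω) = 1/(1 + jωRC).
Step 3 — Denominator: 1 + jωRC = 1 + j·3.142e+04·4070·4.7e-08 = 1 + j6.01.
Step 4 — H = 0.02694 - j0.1619.
Step 5 — Magnitude: |H| = 0.1641 (-15.7 dB); phase: φ = -80.6°.

|H| = 0.1641 (-15.7 dB), φ = -80.6°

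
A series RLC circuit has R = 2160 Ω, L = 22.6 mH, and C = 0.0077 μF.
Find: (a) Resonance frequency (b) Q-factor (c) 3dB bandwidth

Step 1 — Resonance condition Im(Z)=0 gives ω₀ = 1/√(LC).
Step 2 — ω₀ = 1/√(0.0226·7.7e-09) = 7.581e+04 rad/s.
Step 3 — f₀ = ω₀/(2π) = 1.206e+04 Hz.
Step 4 — Series Q: Q = ω₀L/R = 7.581e+04·0.0226/2160 = 0.7931.
Step 5 — 3dB bandwidth: Δω = ω₀/Q = 9.558e+04 rad/s; BW = Δω/(2π) = 1.521e+04 Hz.

(a) f₀ = 1.206e+04 Hz  (b) Q = 0.7931  (c) BW = 1.521e+04 Hz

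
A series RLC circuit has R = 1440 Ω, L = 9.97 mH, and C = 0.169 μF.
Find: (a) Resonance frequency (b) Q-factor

Step 1 — Resonance condition Im(Z)=0 gives ω₀ = 1/√(LC).
Step 2 — ω₀ = 1/√(0.00997·1.69e-07) = 2.436e+04 rad/s.
Step 3 — f₀ = ω₀/(2π) = 3877 Hz.
Step 4 — Series Q: Q = ω₀L/R = 2.436e+04·0.00997/1440 = 0.1687.

(a) f₀ = 3877 Hz  (b) Q = 0.1687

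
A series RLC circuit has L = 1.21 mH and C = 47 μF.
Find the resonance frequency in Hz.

Step 1 — Resonance condition Im(Z)=0 gives ω₀ = 1/√(LC).
Step 2 — ω₀ = 1/√(0.00121·4.7e-05) = 4193 rad/s.
Step 3 — f₀ = ω₀/(2π) = 667.4 Hz.

f₀ = 667.4 Hz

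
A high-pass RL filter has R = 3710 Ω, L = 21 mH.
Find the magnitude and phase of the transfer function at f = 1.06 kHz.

Step 1 — Angular frequency: ω = 2π·1060 = 6660 rad/s.
Step 2 — Transfer function: H(jω) = jωL/(R + jωL).
Step 3 — Numerator jωL = j·139.9; denominator R + jωL = 3710 + j139.9.
Step 4 — H = 0.001419 + j0.03765.
Step 5 — Magnitude: |H| = 0.03767 (-28.5 dB); phase: φ = 87.8°.

|H| = 0.03767 (-28.5 dB), φ = 87.8°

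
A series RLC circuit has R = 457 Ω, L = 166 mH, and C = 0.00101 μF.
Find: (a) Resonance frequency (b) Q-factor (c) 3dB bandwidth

Step 1 — Resonance: ω₀ = 1/√(LC) = 1/√(0.166·1.01e-09) = 7.723e+04 rad/s.
Step 2 — f₀ = ω₀/(2π) = 1.229e+04 Hz.
Step 3 — Series Q: Q = ω₀L/R = 7.723e+04·0.166/457 = 28.05.
Step 4 — Bandwidth: Δω = ω₀/Q = 2753 rad/s; BW = Δω/(2π) = 438.2 Hz.

(a) f₀ = 1.229e+04 Hz  (b) Q = 28.05  (c) BW = 438.2 Hz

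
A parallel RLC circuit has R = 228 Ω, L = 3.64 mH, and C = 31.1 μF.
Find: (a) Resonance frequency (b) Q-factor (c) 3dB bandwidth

Step 1 — Resonance: ω₀ = 1/√(LC) = 1/√(0.00364·3.11e-05) = 2972 rad/s.
Step 2 — f₀ = ω₀/(2π) = 473 Hz.
Step 3 — Parallel Q: Q = R/(ω₀L) = 228/(2972·0.00364) = 21.07.
Step 4 — Bandwidth: Δω = ω₀/Q = 141 rad/s; BW = Δω/(2π) = 22.45 Hz.

(a) f₀ = 473 Hz  (b) Q = 21.07  (c) BW = 22.45 Hz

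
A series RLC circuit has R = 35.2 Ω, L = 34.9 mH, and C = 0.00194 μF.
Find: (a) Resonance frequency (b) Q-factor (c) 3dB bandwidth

Step 1 — Resonance: ω₀ = 1/√(LC) = 1/√(0.0349·1.94e-09) = 1.215e+05 rad/s.
Step 2 — f₀ = ω₀/(2π) = 1.934e+04 Hz.
Step 3 — Series Q: Q = ω₀L/R = 1.215e+05·0.0349/35.2 = 120.5.
Step 4 — Bandwidth: Δω = ω₀/Q = 1009 rad/s; BW = Δω/(2π) = 160.5 Hz.

(a) f₀ = 1.934e+04 Hz  (b) Q = 120.5  (c) BW = 160.5 Hz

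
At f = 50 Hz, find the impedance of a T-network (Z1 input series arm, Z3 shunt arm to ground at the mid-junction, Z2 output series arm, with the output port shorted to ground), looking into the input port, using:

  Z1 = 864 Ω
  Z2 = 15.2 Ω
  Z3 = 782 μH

Step 1 — Angular frequency: ω = 2π·f = 2π·50 = 314.2 rad/s.
Step 2 — Component impedances:
  Z1: Z = R = 864 Ω
  Z2: Z = R = 15.2 Ω
  Z3: Z = jωL = j·314.2·0.000782 = 0 + j0.2457 Ω
Step 3 — With the output port shorted to ground, the output series arm Z2 runs from the junction to ground; the shunt arm Z3 also runs from the junction to ground. They appear in parallel: Z3 || Z2 = 0.00397 + j0.2456 Ω.
Step 4 — Series with input arm Z1: Z_in = Z1 + (Z3 || Z2) = 864 + j0.2456 Ω = 864∠0.0° Ω.

Z = 864 + j0.2456 Ω = 864∠0.0° Ω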